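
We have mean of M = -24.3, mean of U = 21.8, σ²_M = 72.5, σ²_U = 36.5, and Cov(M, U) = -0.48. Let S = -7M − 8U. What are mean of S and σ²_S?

mean of S = -4.3, σ²_S = 5834.74

mean of S = (-7)·mean of M + (-8)·mean of U = (-7)·(-24.3) + (-8)·21.8 = -4.3.
σ²_S = a²·σ²_M + b²·σ²_U + 2ab·Cov(M, U) with a = -7, b = -8.
= (-7)²·72.5 + (-8)²·36.5 + 2·(-7)·(-8)·(-0.48)
= 3552.5 + 2336 + (-53.76) = 5834.74.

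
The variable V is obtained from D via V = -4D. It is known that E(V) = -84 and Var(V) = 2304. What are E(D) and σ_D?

From V = -4D: E(V) = a·E(D) + b, so E(D) = (E(V) − b)/a = (-84 − 0)/(-4) = 21.
σ_V = √2304 = 48.
σ_V = |a|·σ_D, so σ_D = 48/|-4| = 12.

E(D) = 21, σ_D = 12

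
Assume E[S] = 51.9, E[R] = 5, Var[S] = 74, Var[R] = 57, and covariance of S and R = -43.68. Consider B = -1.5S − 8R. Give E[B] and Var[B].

E[B] = -117.85, Var[B] = 2766.18

E[B] = (-1.5)·E[S] + (-8)·E[R] = (-1.5)·51.9 + (-8)·5 = -117.85.
Var[B] = a²·Var[S] + b²·Var[R] + 2ab·covariance of S and R with a = -1.5, b = -8.
= (-1.5)²·74 + (-8)²·57 + 2·(-1.5)·(-8)·(-43.68)
= 166.5 + 3648 + (-1048.32) = 2766.18.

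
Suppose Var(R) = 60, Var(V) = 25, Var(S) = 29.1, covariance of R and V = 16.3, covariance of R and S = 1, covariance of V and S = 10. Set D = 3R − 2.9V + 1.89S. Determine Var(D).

Var(D) = a²·Var(R) + b²·Var(V) + c²·Var(S) + 2ab·covariance of R and V + 2ac·covariance of R and S + 2bc·covariance of V and S, with a = 3, b = -2.9, c = 1.89.
= 540 + 210.25 + 103.94811 + (-283.62) + 11.34 + (-109.62)
= 472.29811.

Var(D) = 472.29811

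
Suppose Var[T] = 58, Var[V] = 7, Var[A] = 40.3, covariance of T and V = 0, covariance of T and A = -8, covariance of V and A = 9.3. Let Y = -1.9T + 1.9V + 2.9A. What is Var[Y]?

Var[Y] = 764.219

Var[Y] = a²·Var[T] + b²·Var[V] + c²·Var[A] + 2ab·covariance of T and V + 2ac·covariance of T and A + 2bc·covariance of V and A, with a = -1.9, b = 1.9, c = 2.9.
= 209.38 + 25.27 + 338.923 + 0 + 88.16 + 102.486
= 764.219.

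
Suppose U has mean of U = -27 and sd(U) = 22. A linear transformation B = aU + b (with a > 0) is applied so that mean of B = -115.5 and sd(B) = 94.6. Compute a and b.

sd(B) = a·sd(U) (a > 0), so a = 94.6/22 = 4.3.
mean of B = a·mean of U + b, so b = -115.5 − 4.3·(-27) = 0.6.

a = 4.3, b = 0.6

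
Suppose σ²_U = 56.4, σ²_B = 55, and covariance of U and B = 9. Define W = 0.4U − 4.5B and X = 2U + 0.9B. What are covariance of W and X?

covariance of W and X = -255.39

By bilinearity, covariance of W and X = ac·σ²_U + bd·σ²_B + (ad+bc)·covariance of U and B, with a=0.4, b=-4.5, c=2, d=0.9.
ac·σ²_U = 0.4·2·56.4 = 45.12
bd·σ²_B = (-4.5)·0.9·55 = -222.75
(ad+bc)·covariance of U and B = (-8.64)·9 = -77.76
covariance of W and X = 45.12 + (-222.75) + (-77.76) = -255.39.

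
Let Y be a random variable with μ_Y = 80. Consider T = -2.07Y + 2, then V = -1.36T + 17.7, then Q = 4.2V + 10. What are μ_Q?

μ_T = (-2.07)·80 + 2 = -163.6.
μ_V = (-1.36)·(-163.6) + 17.7 = 240.196.
μ_Q = 4.2·240.196 + 10 = 1018.8232.

μ_Q = 1018.8232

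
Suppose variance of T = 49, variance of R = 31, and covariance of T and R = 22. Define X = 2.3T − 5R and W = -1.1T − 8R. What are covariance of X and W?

covariance of X and W = 832.23

By bilinearity, covariance of X and W = ac·variance of T + bd·variance of R + (ad+bc)·covariance of T and R, with a=2.3, b=-5, c=-1.1, d=-8.
ac·variance of T = 2.3·(-1.1)·49 = -123.97
bd·variance of R = (-5)·(-8)·31 = 1240
(ad+bc)·covariance of T and R = (-12.9)·22 = -283.8
covariance of X and W = -123.97 + 1240 + (-283.8) = 832.23.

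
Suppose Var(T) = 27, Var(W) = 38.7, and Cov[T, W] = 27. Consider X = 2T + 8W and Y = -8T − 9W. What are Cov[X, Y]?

By bilinearity, Cov[X, Y] = ac·Var(T) + bd·Var(W) + (ad+bc)·Cov[T, W], with a=2, b=8, c=-8, d=-9.
ac·Var(T) = 2·(-8)·27 = -432
bd·Var(W) = 8·(-9)·38.7 = -2786.4
(ad+bc)·Cov[T, W] = (-82)·27 = -2214
Cov[X, Y] = -432 + (-2786.4) + (-2214) = -5432.4.

Cov[X, Y] = -5432.4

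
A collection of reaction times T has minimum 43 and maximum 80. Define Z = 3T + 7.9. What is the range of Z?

Range of T = 80 − 43 = 37.
Range(Z) = |a|·Range(T) = |3|·37 = 111.

Range(Z) = 111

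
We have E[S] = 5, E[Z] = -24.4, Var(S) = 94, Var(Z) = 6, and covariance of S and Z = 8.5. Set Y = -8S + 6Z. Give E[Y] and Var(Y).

E[Y] = -186.4, Var(Y) = 5416

E[Y] = (-8)·E[S] + 6·E[Z] = (-8)·5 + 6·(-24.4) = -186.4.
Var(Y) = a²·Var(S) + b²·Var(Z) + 2ab·covariance of S and Z with a = -8, b = 6.
= (-8)²·94 + 6²·6 + 2·(-8)·6·8.5
= 6016 + 216 + (-816) = 5416.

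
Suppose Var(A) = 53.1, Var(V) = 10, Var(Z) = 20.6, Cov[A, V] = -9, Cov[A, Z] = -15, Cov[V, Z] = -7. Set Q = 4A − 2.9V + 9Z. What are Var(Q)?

Var(Q) = 2096.5

Var(Q) = a²·Var(A) + b²·Var(V) + c²·Var(Z) + 2ab·Cov[A, V] + 2ac·Cov[A, Z] + 2bc·Cov[V, Z], with a = 4, b = -2.9, c = 9.
= 849.6 + 84.1 + 1668.6 + 208.8 + (-1080) + 365.4
= 2096.5.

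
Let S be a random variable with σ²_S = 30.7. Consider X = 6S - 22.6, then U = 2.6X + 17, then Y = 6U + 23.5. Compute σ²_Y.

σ²_Y = 268961.472

σ²_X = 6²·30.7 = 1105.2.
σ²_U = 2.6²·1105.2 = 7471.152.
σ²_Y = 6²·7471.152 = 268961.472.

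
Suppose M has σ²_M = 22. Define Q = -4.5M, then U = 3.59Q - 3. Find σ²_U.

σ²_U = 5741.64855

σ²_Q = (-4.5)²·22 = 445.5.
σ²_U = 3.59²·445.5 = 5741.64855.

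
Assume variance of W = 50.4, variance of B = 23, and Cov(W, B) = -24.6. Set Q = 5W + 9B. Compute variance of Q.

variance of Q = 909

variance of Q = a²·variance of W + b²·variance of B + 2ab·Cov(W, B) with a = 5, b = 9.
= 5²·50.4 + 9²·23 + 2·5·9·(-24.6)
= 1260 + 1863 + (-2214) = 909.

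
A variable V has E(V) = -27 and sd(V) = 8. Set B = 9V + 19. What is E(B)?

B = 9V + 19 is linear with a = 9, b = 19.
E(B) = a·E(V) + b = 9·(-27) + 19 = -224.

E(B) = -224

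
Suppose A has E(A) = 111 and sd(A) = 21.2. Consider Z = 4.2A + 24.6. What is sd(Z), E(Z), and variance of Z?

Z = 4.2A + 24.6 is linear with a = 4.2, b = 24.6.
sd(Z) = |a|·sd(A) = |4.2|·21.2 = 89.04.
E(Z) = a·E(A) + b = 4.2·111 + 24.6 = 490.8.
variance of A = 21.2² = 449.44.
variance of Z = a²·variance of A = 4.2²·449.44 = 7928.1216 (the additive constant 24.6 does not affect variance).

sd(Z) = 89.04, E(Z) = 490.8, variance of Z = 7928.1216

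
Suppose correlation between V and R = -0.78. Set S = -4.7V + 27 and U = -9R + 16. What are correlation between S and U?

correlation between S and U = -0.78

Linear rescalings preserve correlation up to sign; here the slopes -4.7 and -9 have the same sign, so correlation between S and U = correlation between V and R = -0.78.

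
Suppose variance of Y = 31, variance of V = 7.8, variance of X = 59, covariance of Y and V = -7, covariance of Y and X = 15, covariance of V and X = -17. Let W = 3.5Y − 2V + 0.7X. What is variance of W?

variance of W = a²·variance of Y + b²·variance of V + c²·variance of X + 2ab·covariance of Y and V + 2ac·covariance of Y and X + 2bc·covariance of V and X, with a = 3.5, b = -2, c = 0.7.
= 379.75 + 31.2 + 28.91 + 98 + 73.5 + 47.6
= 658.96.

variance of W = 658.96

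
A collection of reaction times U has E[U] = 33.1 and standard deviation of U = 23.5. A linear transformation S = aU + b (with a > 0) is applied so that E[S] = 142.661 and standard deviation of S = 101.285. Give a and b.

standard deviation of S = a·standard deviation of U (a > 0), so a = 101.285/23.5 = 4.31.
E[S] = a·E[U] + b, so b = 142.661 − 4.31·33.1 = 0.

a = 4.31, b = 0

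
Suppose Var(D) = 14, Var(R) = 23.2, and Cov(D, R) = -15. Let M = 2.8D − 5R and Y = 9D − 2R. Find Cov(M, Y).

By bilinearity, Cov(M, Y) = ac·Var(D) + bd·Var(R) + (ad+bc)·Cov(D, R), with a=2.8, b=-5, c=9, d=-2.
ac·Var(D) = 2.8·9·14 = 352.8
bd·Var(R) = (-5)·(-2)·23.2 = 232
(ad+bc)·Cov(D, R) = (-50.6)·(-15) = 759
Cov(M, Y) = 352.8 + 232 + 759 = 1343.8.

Cov(M, Y) = 1343.8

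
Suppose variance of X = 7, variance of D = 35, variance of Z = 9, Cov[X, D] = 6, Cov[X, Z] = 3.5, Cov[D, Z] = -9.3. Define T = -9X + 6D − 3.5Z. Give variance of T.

variance of T = a²·variance of X + b²·variance of D + c²·variance of Z + 2ab·Cov[X, D] + 2ac·Cov[X, Z] + 2bc·Cov[D, Z], with a = -9, b = 6, c = -3.5.
= 567 + 1260 + 110.25 + (-648) + 220.5 + 390.6
= 1900.35.

variance of T = 1900.35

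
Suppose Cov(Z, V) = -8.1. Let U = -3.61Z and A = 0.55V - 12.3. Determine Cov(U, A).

Cov(U, A) = 16.08255

Cov(U, A) = a·c·Cov(Z, V) = (-3.61)·0.55·(-8.1) = 16.08255. Additive constants drop out.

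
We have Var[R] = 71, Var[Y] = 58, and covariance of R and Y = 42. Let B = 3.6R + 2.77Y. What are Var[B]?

Var[B] = a²·Var[R] + b²·Var[Y] + 2ab·covariance of R and Y with a = 3.6, b = 2.77.
= 3.6²·71 + 2.77²·58 + 2·3.6·2.77·42
= 920.16 + 445.0282 + 837.648 = 2202.8362.

Var[B] = 2202.8362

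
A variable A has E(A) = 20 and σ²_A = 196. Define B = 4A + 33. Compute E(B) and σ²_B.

B = 4A + 33 is linear with a = 4, b = 33.
E(B) = a·E(A) + b = 4·20 + 33 = 113.
σ²_B = a²·σ²_A = 4²·196 = 3136 (the additive constant 33 does not affect variance).

E(B) = 113, σ²_B = 3136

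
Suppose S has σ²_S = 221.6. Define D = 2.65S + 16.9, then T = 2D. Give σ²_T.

σ²_T = 6224.744

σ²_D = 2.65²·221.6 = 1556.186.
σ²_T = 2²·1556.186 = 6224.744.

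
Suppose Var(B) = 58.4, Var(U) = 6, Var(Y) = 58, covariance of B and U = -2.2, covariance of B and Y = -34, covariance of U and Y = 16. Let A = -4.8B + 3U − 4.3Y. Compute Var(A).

Var(A) = 718.996

Var(A) = a²·Var(B) + b²·Var(U) + c²·Var(Y) + 2ab·covariance of B and U + 2ac·covariance of B and Y + 2bc·covariance of U and Y, with a = -4.8, b = 3, c = -4.3.
= 1345.536 + 54 + 1072.42 + 63.36 + (-1403.52) + (-412.8)
= 718.996.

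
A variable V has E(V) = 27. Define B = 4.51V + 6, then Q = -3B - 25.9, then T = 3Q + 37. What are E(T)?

E(T) = -1190.63

E(B) = 4.51·27 + 6 = 127.77.
E(Q) = (-3)·127.77 + (-25.9) = -409.21.
E(T) = 3·(-409.21) + 37 = -1190.63.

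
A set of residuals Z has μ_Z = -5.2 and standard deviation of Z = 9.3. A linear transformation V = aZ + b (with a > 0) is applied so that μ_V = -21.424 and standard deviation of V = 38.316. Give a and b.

standard deviation of V = a·standard deviation of Z (a > 0), so a = 38.316/9.3 = 4.12.
μ_V = a·μ_Z + b, so b = -21.424 − 4.12·(-5.2) = 0.

a = 4.12, b = 0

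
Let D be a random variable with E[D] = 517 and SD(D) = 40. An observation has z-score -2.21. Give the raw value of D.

D = 428.6

D = E[D] + z·SD(D) = 517 + (-2.21)·40 = 428.6.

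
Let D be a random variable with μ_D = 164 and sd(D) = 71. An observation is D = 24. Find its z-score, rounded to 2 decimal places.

z = -1.97

z = (D − μ_D) / sd(D) = (24 − 164) / 71 ≈ -1.97.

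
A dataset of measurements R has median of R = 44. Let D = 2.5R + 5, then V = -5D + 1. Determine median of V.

median of V = -574

median of D = 2.5·44 + 5 = 115.
median of V = (-5)·115 + 1 = -574.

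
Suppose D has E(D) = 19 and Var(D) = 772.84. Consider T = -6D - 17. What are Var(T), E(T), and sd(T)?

T = -6D - 17 is linear with a = -6, b = -17.
Var(T) = a²·Var(D) = (-6)²·772.84 = 27822.24 (the additive constant -17 does not affect variance).
E(T) = a·E(D) + b = (-6)·19 + (-17) = -131.
sd(D) = √772.84 = 27.8.
sd(T) = |a|·sd(D) = |-6|·27.8 = 166.8.

Var(T) = 27822.24, E(T) = -131, sd(T) = 166.8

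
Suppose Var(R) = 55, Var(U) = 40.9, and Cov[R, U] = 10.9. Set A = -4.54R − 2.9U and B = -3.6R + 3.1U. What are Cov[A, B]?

By bilinearity, Cov[A, B] = ac·Var(R) + bd·Var(U) + (ad+bc)·Cov[R, U], with a=-4.54, b=-2.9, c=-3.6, d=3.1.
ac·Var(R) = (-4.54)·(-3.6)·55 = 898.92
bd·Var(U) = (-2.9)·3.1·40.9 = -367.691
(ad+bc)·Cov[R, U] = (-3.634)·10.9 = -39.6106
Cov[A, B] = 898.92 + (-367.691) + (-39.6106) = 491.6184.

Cov[A, B] = 491.6184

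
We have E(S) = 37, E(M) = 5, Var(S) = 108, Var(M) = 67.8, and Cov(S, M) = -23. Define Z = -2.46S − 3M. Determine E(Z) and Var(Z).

E(Z) = (-2.46)·E(S) + (-3)·E(M) = (-2.46)·37 + (-3)·5 = -106.02.
Var(Z) = a²·Var(S) + b²·Var(M) + 2ab·Cov(S, M) with a = -2.46, b = -3.
= (-2.46)²·108 + (-3)²·67.8 + 2·(-2.46)·(-3)·(-23)
= 653.5728 + 610.2 + (-339.48) = 924.2928.

E(Z) = -106.02, Var(Z) = 924.2928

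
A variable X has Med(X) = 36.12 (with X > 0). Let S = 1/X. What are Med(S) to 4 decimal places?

Med(S) = 0.0277

1/X is monotone on this domain, so Med(S) = 1/(36.12) ≈ 0.0277.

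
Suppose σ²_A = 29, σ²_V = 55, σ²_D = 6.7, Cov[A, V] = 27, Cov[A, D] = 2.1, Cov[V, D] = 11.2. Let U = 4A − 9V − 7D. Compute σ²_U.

σ²_U = 4596.9

σ²_U = a²·σ²_A + b²·σ²_V + c²·σ²_D + 2ab·Cov[A, V] + 2ac·Cov[A, D] + 2bc·Cov[V, D], with a = 4, b = -9, c = -7.
= 464 + 4455 + 328.3 + (-1944) + (-117.6) + 1411.2
= 4596.9.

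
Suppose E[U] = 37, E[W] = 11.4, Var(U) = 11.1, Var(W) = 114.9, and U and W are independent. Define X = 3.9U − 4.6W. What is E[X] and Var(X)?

E[X] = 3.9·E[U] + (-4.6)·E[W] = 3.9·37 + (-4.6)·11.4 = 91.86.
Var(X) = a²·Var(U) + b²·Var(W) + 2ab·covariance of U and W with a = 3.9, b = -4.6.
Independence gives covariance of U and W = 0.
= 3.9²·11.1 + (-4.6)²·114.9 + 2·3.9·(-4.6)·0
= 168.831 + 2431.284 + 0 = 2600.115.

E[X] = 91.86, Var(X) = 2600.115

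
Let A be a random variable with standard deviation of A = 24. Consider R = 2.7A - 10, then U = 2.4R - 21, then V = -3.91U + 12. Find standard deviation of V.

standard deviation of R = |2.7|·24 = 64.8.
standard deviation of U = |2.4|·64.8 = 155.52.
standard deviation of V = |-3.91|·155.52 = 608.0832.

standard deviation of V = 608.0832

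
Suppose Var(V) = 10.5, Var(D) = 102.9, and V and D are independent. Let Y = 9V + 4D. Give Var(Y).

Var(Y) = 2496.9

Var(Y) = a²·Var(V) + b²·Var(D) + 2ab·Cov(V, D) with a = 9, b = 4.
Independence gives Cov(V, D) = 0.
= 9²·10.5 + 4²·102.9 + 2·9·4·0
= 850.5 + 1646.4 + 0 = 2496.9.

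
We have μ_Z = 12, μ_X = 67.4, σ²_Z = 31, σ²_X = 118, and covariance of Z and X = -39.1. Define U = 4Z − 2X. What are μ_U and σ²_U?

μ_U = -86.8, σ²_U = 1593.6

μ_U = 4·μ_Z + (-2)·μ_X = 4·12 + (-2)·67.4 = -86.8.
σ²_U = a²·σ²_Z + b²·σ²_X + 2ab·covariance of Z and X with a = 4, b = -2.
= 4²·31 + (-2)²·118 + 2·4·(-2)·(-39.1)
= 496 + 472 + 625.6 = 1593.6.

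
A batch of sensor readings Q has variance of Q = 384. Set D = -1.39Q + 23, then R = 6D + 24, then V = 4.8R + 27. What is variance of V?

variance of D = (-1.39)²·384 = 741.9264.
variance of R = 6²·741.9264 = 26709.3504.
variance of V = 4.8²·26709.3504 = 615383.433216.

variance of V = 615383.433216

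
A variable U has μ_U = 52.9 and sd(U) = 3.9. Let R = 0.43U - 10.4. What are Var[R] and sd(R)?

Var[R] = 2.812329, sd(R) = 1.677

R = 0.43U - 10.4 is linear with a = 0.43, b = -10.4.
Var[U] = 3.9² = 15.21.
Var[R] = a²·Var[U] = 0.43²·15.21 = 2.812329 (the additive constant -10.4 does not affect variance).
sd(R) = |a|·sd(U) = |0.43|·3.9 = 1.677.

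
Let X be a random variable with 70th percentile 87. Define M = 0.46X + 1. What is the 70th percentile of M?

70th percentile of M = 41.02

Since a = 0.46 > 0 the transformation is increasing, so the 70th percentile of M = a·(P_{70} of X) + b = 0.46·87 + 1 = 41.02.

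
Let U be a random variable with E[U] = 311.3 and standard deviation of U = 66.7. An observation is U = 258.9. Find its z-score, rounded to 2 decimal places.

z = -0.79

z = (U − E[U]) / standard deviation of U = (258.9 − 311.3) / 66.7 ≈ -0.79.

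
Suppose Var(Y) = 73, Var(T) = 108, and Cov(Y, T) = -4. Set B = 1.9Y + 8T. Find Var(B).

Var(B) = 7053.93

Var(B) = a²·Var(Y) + b²·Var(T) + 2ab·Cov(Y, T) with a = 1.9, b = 8.
= 1.9²·73 + 8²·108 + 2·1.9·8·(-4)
= 263.53 + 6912 + (-121.6) = 7053.93.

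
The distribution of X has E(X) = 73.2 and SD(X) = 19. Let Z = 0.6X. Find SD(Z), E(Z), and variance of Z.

SD(Z) = 11.4, E(Z) = 43.92, variance of Z = 129.96

Z = 0.6X is linear with a = 0.6, b = 0.
SD(Z) = |a|·SD(X) = |0.6|·19 = 11.4.
E(Z) = a·E(X) + b = 0.6·73.2 = 43.92.
variance of X = 19² = 361.
variance of Z = a²·variance of X = 0.6²·361 = 129.96.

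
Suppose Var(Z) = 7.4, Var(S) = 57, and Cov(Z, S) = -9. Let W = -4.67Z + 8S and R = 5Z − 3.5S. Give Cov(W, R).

By bilinearity, Cov(W, R) = ac·Var(Z) + bd·Var(S) + (ad+bc)·Cov(Z, S), with a=-4.67, b=8, c=5, d=-3.5.
ac·Var(Z) = (-4.67)·5·7.4 = -172.79
bd·Var(S) = 8·(-3.5)·57 = -1596
(ad+bc)·Cov(Z, S) = (56.345)·(-9) = -507.105
Cov(W, R) = -172.79 + (-1596) + (-507.105) = -2275.895.

Cov(W, R) = -2275.895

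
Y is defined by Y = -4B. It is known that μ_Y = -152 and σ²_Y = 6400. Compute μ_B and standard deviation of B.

From Y = -4B: μ_Y = a·μ_B + b, so μ_B = (μ_Y − b)/a = (-152 − 0)/(-4) = 38.
standard deviation of Y = √6400 = 80.
standard deviation of Y = |a|·standard deviation of B, so standard deviation of B = 80/|-4| = 20.

μ_B = 38, standard deviation of B = 20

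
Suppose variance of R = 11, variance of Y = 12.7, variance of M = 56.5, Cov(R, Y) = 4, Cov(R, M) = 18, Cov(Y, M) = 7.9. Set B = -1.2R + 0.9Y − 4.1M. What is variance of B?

variance of B = 1086.07

variance of B = a²·variance of R + b²·variance of Y + c²·variance of M + 2ab·Cov(R, Y) + 2ac·Cov(R, M) + 2bc·Cov(Y, M), with a = -1.2, b = 0.9, c = -4.1.
= 15.84 + 10.287 + 949.765 + (-8.64) + 177.12 + (-58.302)
= 1086.07.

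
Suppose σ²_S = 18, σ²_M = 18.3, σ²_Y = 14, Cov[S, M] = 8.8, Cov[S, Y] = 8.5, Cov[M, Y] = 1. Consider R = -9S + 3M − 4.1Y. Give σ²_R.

σ²_R = a²·σ²_S + b²·σ²_M + c²·σ²_Y + 2ab·Cov[S, M] + 2ac·Cov[S, Y] + 2bc·Cov[M, Y], with a = -9, b = 3, c = -4.1.
= 1458 + 164.7 + 235.34 + (-475.2) + 627.3 + (-24.6)
= 1985.54.

σ²_R = 1985.54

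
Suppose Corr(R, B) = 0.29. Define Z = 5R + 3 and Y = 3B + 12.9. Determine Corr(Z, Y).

Linear rescalings preserve correlation up to sign; here the slopes 5 and 3 have the same sign, so Corr(Z, Y) = Corr(R, B) = 0.29.

Corr(Z, Y) = 0.29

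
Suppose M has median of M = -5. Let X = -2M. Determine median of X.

A linear map preserves order up to sign, so median of X = a·median of M + b = (-2)·(-5) = 10.

median of X = 10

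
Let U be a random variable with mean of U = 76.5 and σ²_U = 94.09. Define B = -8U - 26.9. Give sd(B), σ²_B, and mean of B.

sd(B) = 77.6, σ²_B = 6021.76, mean of B = -638.9

B = -8U - 26.9 is linear with a = -8, b = -26.9.
sd(U) = √94.09 = 9.7.
sd(B) = |a|·sd(U) = |-8|·9.7 = 77.6.
σ²_B = a²·σ²_U = (-8)²·94.09 = 6021.76 (the additive constant -26.9 does not affect variance).
mean of B = a·mean of U + b = (-8)·76.5 + (-26.9) = -638.9.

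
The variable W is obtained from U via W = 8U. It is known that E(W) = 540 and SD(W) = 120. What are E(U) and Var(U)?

From W = 8U: E(W) = a·E(U) + b, so E(U) = (E(W) − b)/a = (540 − 0)/8 = 67.5.
Var(W) = 120² = 14400.
Var(W) = a²·Var(U), so Var(U) = 14400/8² = 225.

E(U) = 67.5, Var(U) = 225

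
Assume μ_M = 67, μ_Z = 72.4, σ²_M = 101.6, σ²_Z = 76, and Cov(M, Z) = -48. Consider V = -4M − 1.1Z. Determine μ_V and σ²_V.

μ_V = -347.64, σ²_V = 1295.16

μ_V = (-4)·μ_M + (-1.1)·μ_Z = (-4)·67 + (-1.1)·72.4 = -347.64.
σ²_V = a²·σ²_M + b²·σ²_Z + 2ab·Cov(M, Z) with a = -4, b = -1.1.
= (-4)²·101.6 + (-1.1)²·76 + 2·(-4)·(-1.1)·(-48)
= 1625.6 + 91.96 + (-422.4) = 1295.16.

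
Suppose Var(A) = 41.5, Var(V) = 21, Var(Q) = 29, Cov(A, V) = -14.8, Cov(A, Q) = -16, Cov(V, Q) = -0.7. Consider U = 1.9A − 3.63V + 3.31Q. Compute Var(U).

Var(U) = a²·Var(A) + b²·Var(V) + c²·Var(Q) + 2ab·Cov(A, V) + 2ac·Cov(A, Q) + 2bc·Cov(V, Q), with a = 1.9, b = -3.63, c = 3.31.
= 149.815 + 276.7149 + 317.7269 + 204.1512 + (-201.248) + 16.82142
= 763.98142.

Var(U) = 763.98142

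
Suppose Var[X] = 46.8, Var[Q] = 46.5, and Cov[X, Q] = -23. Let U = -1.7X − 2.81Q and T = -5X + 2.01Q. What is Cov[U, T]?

Cov[U, T] = -109.39565

By bilinearity, Cov[U, T] = ac·Var[X] + bd·Var[Q] + (ad+bc)·Cov[X, Q], with a=-1.7, b=-2.81, c=-5, d=2.01.
ac·Var[X] = (-1.7)·(-5)·46.8 = 397.8
bd·Var[Q] = (-2.81)·2.01·46.5 = -262.63665
(ad+bc)·Cov[X, Q] = (10.633)·(-23) = -244.559
Cov[U, T] = 397.8 + (-262.63665) + (-244.559) = -109.39565.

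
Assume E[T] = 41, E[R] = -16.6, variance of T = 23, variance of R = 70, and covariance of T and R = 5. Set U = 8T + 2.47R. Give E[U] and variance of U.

E[U] = 286.998, variance of U = 2096.663

E[U] = 8·E[T] + 2.47·E[R] = 8·41 + 2.47·(-16.6) = 286.998.
variance of U = a²·variance of T + b²·variance of R + 2ab·covariance of T and R with a = 8, b = 2.47.
= 8²·23 + 2.47²·70 + 2·8·2.47·5
= 1472 + 427.063 + 197.6 = 2096.663.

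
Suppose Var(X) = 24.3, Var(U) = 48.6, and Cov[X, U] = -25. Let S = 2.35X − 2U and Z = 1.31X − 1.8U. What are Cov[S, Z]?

By bilinearity, Cov[S, Z] = ac·Var(X) + bd·Var(U) + (ad+bc)·Cov[X, U], with a=2.35, b=-2, c=1.31, d=-1.8.
ac·Var(X) = 2.35·1.31·24.3 = 74.80755
bd·Var(U) = (-2)·(-1.8)·48.6 = 174.96
(ad+bc)·Cov[X, U] = (-6.85)·(-25) = 171.25
Cov[S, Z] = 74.80755 + 174.96 + 171.25 = 421.01755.

Cov[S, Z] = 421.01755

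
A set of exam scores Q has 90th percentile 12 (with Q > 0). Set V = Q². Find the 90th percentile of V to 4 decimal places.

90th percentile of V = 144

Q² is increasing, so P_{90}(V) = g(P_{90}(Q)) = 144.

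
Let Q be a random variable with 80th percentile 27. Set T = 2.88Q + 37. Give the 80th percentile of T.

80th percentile of T = 114.76

Since a = 2.88 > 0 the transformation is increasing, so the 80th percentile of T = a·(P_{80} of Q) + b = 2.88·27 + 37 = 114.76.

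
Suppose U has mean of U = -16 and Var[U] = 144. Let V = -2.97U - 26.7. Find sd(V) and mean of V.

sd(V) = 35.64, mean of V = 20.82

V = -2.97U - 26.7 is linear with a = -2.97, b = -26.7.
sd(U) = √144 = 12.
sd(V) = |a|·sd(U) = |-2.97|·12 = 35.64.
mean of V = a·mean of U + b = (-2.97)·(-16) + (-26.7) = 20.82.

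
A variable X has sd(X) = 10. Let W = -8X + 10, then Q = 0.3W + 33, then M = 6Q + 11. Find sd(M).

sd(M) = 144

sd(W) = |-8|·10 = 80.
sd(Q) = |0.3|·80 = 24.
sd(M) = |6|·24 = 144.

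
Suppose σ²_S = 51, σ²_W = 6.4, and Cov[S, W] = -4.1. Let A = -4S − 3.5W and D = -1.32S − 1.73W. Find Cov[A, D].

Cov[A, D] = 260.718

By bilinearity, Cov[A, D] = ac·σ²_S + bd·σ²_W + (ad+bc)·Cov[S, W], with a=-4, b=-3.5, c=-1.32, d=-1.73.
ac·σ²_S = (-4)·(-1.32)·51 = 269.28
bd·σ²_W = (-3.5)·(-1.73)·6.4 = 38.752
(ad+bc)·Cov[S, W] = (11.54)·(-4.1) = -47.314
Cov[A, D] = 269.28 + 38.752 + (-47.314) = 260.718.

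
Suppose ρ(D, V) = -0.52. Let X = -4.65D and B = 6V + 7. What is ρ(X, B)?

ρ(X, B) = 0.52

Linear rescalings preserve |correlation|; the slopes -4.65 and 6 have opposite signs, so the correlation flips sign: ρ(X, B) = −ρ(D, V) = 0.52.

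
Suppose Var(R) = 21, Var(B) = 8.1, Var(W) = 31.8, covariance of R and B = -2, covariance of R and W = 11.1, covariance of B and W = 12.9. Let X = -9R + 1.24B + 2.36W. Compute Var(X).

Var(X) = 1539.18096

Var(X) = a²·Var(R) + b²·Var(B) + c²·Var(W) + 2ab·covariance of R and B + 2ac·covariance of R and W + 2bc·covariance of B and W, with a = -9, b = 1.24, c = 2.36.
= 1701 + 12.45456 + 177.11328 + 44.64 + (-471.528) + 75.50112
= 1539.18096.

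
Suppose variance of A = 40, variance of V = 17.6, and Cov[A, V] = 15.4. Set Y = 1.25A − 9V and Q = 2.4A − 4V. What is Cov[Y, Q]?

Cov[Y, Q] = 343.96

By bilinearity, Cov[Y, Q] = ac·variance of A + bd·variance of V + (ad+bc)·Cov[A, V], with a=1.25, b=-9, c=2.4, d=-4.
ac·variance of A = 1.25·2.4·40 = 120
bd·variance of V = (-9)·(-4)·17.6 = 633.6
(ad+bc)·Cov[A, V] = (-26.6)·15.4 = -409.64
Cov[Y, Q] = 120 + 633.6 + (-409.64) = 343.96.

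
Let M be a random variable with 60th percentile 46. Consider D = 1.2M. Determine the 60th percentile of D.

60th percentile of D = 55.2

Since a = 1.2 > 0 the transformation is increasing, so the 60th percentile of D = a·(P_{60} of M) + b = 1.2·46 = 55.2.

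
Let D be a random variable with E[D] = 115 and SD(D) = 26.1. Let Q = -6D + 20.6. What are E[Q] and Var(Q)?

Q = -6D + 20.6 is linear with a = -6, b = 20.6.
E[Q] = a·E[D] + b = (-6)·115 + 20.6 = -669.4.
Var(D) = 26.1² = 681.21.
Var(Q) = a²·Var(D) = (-6)²·681.21 = 24523.56 (the additive constant 20.6 does not affect variance).

E[Q] = -669.4, Var(Q) = 24523.56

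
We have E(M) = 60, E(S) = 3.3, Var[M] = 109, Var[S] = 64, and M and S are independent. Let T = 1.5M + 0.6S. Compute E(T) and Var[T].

E(T) = 91.98, Var[T] = 268.29

E(T) = 1.5·E(M) + 0.6·E(S) = 1.5·60 + 0.6·3.3 = 91.98.
Var[T] = a²·Var[M] + b²·Var[S] + 2ab·Cov[M, S] with a = 1.5, b = 0.6.
Independence gives Cov[M, S] = 0.
= 1.5²·109 + 0.6²·64 + 2·1.5·0.6·0
= 245.25 + 23.04 + 0 = 268.29.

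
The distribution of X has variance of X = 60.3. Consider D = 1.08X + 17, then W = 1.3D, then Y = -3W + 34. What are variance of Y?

variance of Y = 1069.7789232

variance of D = 1.08²·60.3 = 70.33392.
variance of W = 1.3²·70.33392 = 118.8643248.
variance of Y = (-3)²·118.8643248 = 1069.7789232.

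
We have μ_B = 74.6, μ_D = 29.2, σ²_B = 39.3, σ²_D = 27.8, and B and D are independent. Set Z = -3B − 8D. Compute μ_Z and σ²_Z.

μ_Z = (-3)·μ_B + (-8)·μ_D = (-3)·74.6 + (-8)·29.2 = -457.4.
σ²_Z = a²·σ²_B + b²·σ²_D + 2ab·covariance of B and D with a = -3, b = -8.
Independence gives covariance of B and D = 0.
= (-3)²·39.3 + (-8)²·27.8 + 2·(-3)·(-8)·0
= 353.7 + 1779.2 + 0 = 2132.9.

μ_Z = -457.4, σ²_Z = 2132.9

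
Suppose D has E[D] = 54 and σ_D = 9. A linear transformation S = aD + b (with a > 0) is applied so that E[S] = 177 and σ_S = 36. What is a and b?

σ_S = a·σ_D (a > 0), so a = 36/9 = 4.
E[S] = a·E[D] + b, so b = 177 − 4·54 = -39.

a = 4, b = -39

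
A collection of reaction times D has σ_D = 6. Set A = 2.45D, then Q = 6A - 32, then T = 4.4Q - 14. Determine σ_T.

σ_T = 388.08

σ_A = |2.45|·6 = 14.7.
σ_Q = |6|·14.7 = 88.2.
σ_T = |4.4|·88.2 = 388.08.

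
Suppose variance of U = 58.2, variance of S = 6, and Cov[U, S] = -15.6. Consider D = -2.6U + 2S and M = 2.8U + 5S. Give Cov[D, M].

By bilinearity, Cov[D, M] = ac·variance of U + bd·variance of S + (ad+bc)·Cov[U, S], with a=-2.6, b=2, c=2.8, d=5.
ac·variance of U = (-2.6)·2.8·58.2 = -423.696
bd·variance of S = 2·5·6 = 60
(ad+bc)·Cov[U, S] = (-7.4)·(-15.6) = 115.44
Cov[D, M] = -423.696 + 60 + 115.44 = -248.256.

Cov[D, M] = -248.256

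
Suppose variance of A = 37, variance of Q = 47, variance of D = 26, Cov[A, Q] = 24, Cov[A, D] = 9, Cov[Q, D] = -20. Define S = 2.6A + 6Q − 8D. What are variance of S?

variance of S = 5900.52

variance of S = a²·variance of A + b²·variance of Q + c²·variance of D + 2ab·Cov[A, Q] + 2ac·Cov[A, D] + 2bc·Cov[Q, D], with a = 2.6, b = 6, c = -8.
= 250.12 + 1692 + 1664 + 748.8 + (-374.4) + 1920
= 5900.52.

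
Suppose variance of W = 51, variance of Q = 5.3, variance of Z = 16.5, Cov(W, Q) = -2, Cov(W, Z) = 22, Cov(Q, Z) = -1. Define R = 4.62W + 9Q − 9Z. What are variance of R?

variance of R = 1020.5244

variance of R = a²·variance of W + b²·variance of Q + c²·variance of Z + 2ab·Cov(W, Q) + 2ac·Cov(W, Z) + 2bc·Cov(Q, Z), with a = 4.62, b = 9, c = -9.
= 1088.5644 + 429.3 + 1336.5 + (-166.32) + (-1829.52) + 162
= 1020.5244.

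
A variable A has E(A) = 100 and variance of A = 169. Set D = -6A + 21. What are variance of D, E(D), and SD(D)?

variance of D = 6084, E(D) = -579, SD(D) = 78

D = -6A + 21 is linear with a = -6, b = 21.
variance of D = a²·variance of A = (-6)²·169 = 6084 (the additive constant 21 does not affect variance).
E(D) = a·E(A) + b = (-6)·100 + 21 = -579.
SD(A) = √169 = 13.
SD(D) = |a|·SD(A) = |-6|·13 = 78.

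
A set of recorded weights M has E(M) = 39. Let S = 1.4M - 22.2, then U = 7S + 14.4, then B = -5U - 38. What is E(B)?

E(S) = 1.4·39 + (-22.2) = 32.4.
E(U) = 7·32.4 + 14.4 = 241.2.
E(B) = (-5)·241.2 + (-38) = -1244.

E(B) = -1244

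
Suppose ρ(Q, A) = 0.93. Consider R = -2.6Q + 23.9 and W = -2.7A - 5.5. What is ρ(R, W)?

ρ(R, W) = 0.93

Linear rescalings preserve correlation up to sign; here the slopes -2.6 and -2.7 have the same sign, so ρ(R, W) = ρ(Q, A) = 0.93.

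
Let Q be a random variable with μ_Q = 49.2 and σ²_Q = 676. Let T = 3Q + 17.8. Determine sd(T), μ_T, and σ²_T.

T = 3Q + 17.8 is linear with a = 3, b = 17.8.
sd(Q) = √676 = 26.
sd(T) = |a|·sd(Q) = |3|·26 = 78.
μ_T = a·μ_Q + b = 3·49.2 + 17.8 = 165.4.
σ²_T = a²·σ²_Q = 3²·676 = 6084 (the additive constant 17.8 does not affect variance).

sd(T) = 78, μ_T = 165.4, σ²_T = 6084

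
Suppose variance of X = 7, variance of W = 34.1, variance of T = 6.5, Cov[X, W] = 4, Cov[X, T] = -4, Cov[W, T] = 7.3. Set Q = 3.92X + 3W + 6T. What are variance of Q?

variance of Q = a²·variance of X + b²·variance of W + c²·variance of T + 2ab·Cov[X, W] + 2ac·Cov[X, T] + 2bc·Cov[W, T], with a = 3.92, b = 3, c = 6.
= 107.5648 + 306.9 + 234 + 94.08 + (-188.16) + 262.8
= 817.1848.

variance of Q = 817.1848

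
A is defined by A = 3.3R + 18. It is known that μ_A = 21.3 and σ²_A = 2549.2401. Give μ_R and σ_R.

From A = 3.3R + 18: μ_A = a·μ_R + b, so μ_R = (μ_A − b)/a = (21.3 − 18)/3.3 = 1.
σ_A = √2549.2401 = 50.49.
σ_A = |a|·σ_R, so σ_R = 50.49/|3.3| = 15.3.

μ_R = 1, σ_R = 15.3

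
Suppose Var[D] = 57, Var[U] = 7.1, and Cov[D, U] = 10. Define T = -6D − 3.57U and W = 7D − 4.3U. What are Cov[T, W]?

Cov[T, W] = -2276.9079

By bilinearity, Cov[T, W] = ac·Var[D] + bd·Var[U] + (ad+bc)·Cov[D, U], with a=-6, b=-3.57, c=7, d=-4.3.
ac·Var[D] = (-6)·7·57 = -2394
bd·Var[U] = (-3.57)·(-4.3)·7.1 = 108.9921
(ad+bc)·Cov[D, U] = (0.81)·10 = 8.1
Cov[T, W] = -2394 + 108.9921 + 8.1 = -2276.9079.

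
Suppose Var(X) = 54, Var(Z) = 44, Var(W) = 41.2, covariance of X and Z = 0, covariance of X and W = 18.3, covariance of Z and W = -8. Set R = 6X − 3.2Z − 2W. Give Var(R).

Var(R) = a²·Var(X) + b²·Var(Z) + c²·Var(W) + 2ab·covariance of X and Z + 2ac·covariance of X and W + 2bc·covariance of Z and W, with a = 6, b = -3.2, c = -2.
= 1944 + 450.56 + 164.8 + 0 + (-439.2) + (-102.4)
= 2017.76.

Var(R) = 2017.76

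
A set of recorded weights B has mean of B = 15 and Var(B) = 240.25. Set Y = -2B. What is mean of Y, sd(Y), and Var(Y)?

Y = -2B is linear with a = -2, b = 0.
mean of Y = a·mean of B + b = (-2)·15 = -30.
sd(B) = √240.25 = 15.5.
sd(Y) = |a|·sd(B) = |-2|·15.5 = 31.
Var(Y) = a²·Var(B) = (-2)²·240.25 = 961.

mean of Y = -30, sd(Y) = 31, Var(Y) = 961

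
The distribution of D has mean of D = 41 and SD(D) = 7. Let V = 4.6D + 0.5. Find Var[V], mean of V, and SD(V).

Var[V] = 1036.84, mean of V = 189.1, SD(V) = 32.2

V = 4.6D + 0.5 is linear with a = 4.6, b = 0.5.
Var[D] = 7² = 49.
Var[V] = a²·Var[D] = 4.6²·49 = 1036.84 (the additive constant 0.5 does not affect variance).
mean of V = a·mean of D + b = 4.6·41 + 0.5 = 189.1.
SD(V) = |a|·SD(D) = |4.6|·7 = 32.2.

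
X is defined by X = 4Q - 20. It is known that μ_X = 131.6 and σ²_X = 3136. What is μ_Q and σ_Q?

From X = 4Q - 20: μ_X = a·μ_Q + b, so μ_Q = (μ_X − b)/a = (131.6 − (-20))/4 = 37.9.
σ_X = √3136 = 56.
σ_X = |a|·σ_Q, so σ_Q = 56/|4| = 14.

μ_Q = 37.9, σ_Q = 14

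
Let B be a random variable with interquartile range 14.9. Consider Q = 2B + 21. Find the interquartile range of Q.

Under Q = aB + b, IQR(Q) = |a|·IQR(B) = |2|·14.9 = 29.8 (shifts cancel; spread scales by |a|).

IQR(Q) = 29.8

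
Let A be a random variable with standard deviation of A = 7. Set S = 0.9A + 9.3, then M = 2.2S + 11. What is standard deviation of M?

standard deviation of S = |0.9|·7 = 6.3.
standard deviation of M = |2.2|·6.3 = 13.86.

standard deviation of M = 13.86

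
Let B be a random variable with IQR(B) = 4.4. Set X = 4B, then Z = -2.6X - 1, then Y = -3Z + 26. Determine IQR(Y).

IQR(X) = |4|·4.4 = 17.6.
IQR(Z) = |-2.6|·17.6 = 45.76.
IQR(Y) = |-3|·45.76 = 137.28.

IQR(Y) = 137.28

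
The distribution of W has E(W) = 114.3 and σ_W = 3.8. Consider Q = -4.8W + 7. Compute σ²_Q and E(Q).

σ²_Q = 332.6976, E(Q) = -541.64

Q = -4.8W + 7 is linear with a = -4.8, b = 7.
σ²_W = 3.8² = 14.44.
σ²_Q = a²·σ²_W = (-4.8)²·14.44 = 332.6976 (the additive constant 7 does not affect variance).
E(Q) = a·E(W) + b = (-4.8)·114.3 + 7 = -541.64.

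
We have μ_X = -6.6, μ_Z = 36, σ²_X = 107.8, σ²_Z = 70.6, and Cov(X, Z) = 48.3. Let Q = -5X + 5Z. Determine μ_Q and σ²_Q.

μ_Q = 213, σ²_Q = 2045

μ_Q = (-5)·μ_X + 5·μ_Z = (-5)·(-6.6) + 5·36 = 213.
σ²_Q = a²·σ²_X + b²·σ²_Z + 2ab·Cov(X, Z) with a = -5, b = 5.
= (-5)²·107.8 + 5²·70.6 + 2·(-5)·5·48.3
= 2695 + 1765 + (-2415) = 2045.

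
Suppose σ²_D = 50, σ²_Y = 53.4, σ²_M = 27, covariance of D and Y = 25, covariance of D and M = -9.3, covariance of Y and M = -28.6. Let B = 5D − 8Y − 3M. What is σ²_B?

σ²_B = a²·σ²_D + b²·σ²_Y + c²·σ²_M + 2ab·covariance of D and Y + 2ac·covariance of D and M + 2bc·covariance of Y and M, with a = 5, b = -8, c = -3.
= 1250 + 3417.6 + 243 + (-2000) + 279 + (-1372.8)
= 1816.8.

σ²_B = 1816.8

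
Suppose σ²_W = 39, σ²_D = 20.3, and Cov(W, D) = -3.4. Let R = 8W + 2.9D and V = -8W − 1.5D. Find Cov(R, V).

By bilinearity, Cov(R, V) = ac·σ²_W + bd·σ²_D + (ad+bc)·Cov(W, D), with a=8, b=2.9, c=-8, d=-1.5.
ac·σ²_W = 8·(-8)·39 = -2496
bd·σ²_D = 2.9·(-1.5)·20.3 = -88.305
(ad+bc)·Cov(W, D) = (-35.2)·(-3.4) = 119.68
Cov(R, V) = -2496 + (-88.305) + 119.68 = -2464.625.

Cov(R, V) = -2464.625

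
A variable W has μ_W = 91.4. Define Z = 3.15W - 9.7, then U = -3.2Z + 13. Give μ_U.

μ_U = -877.272

μ_Z = 3.15·91.4 + (-9.7) = 278.21.
μ_U = (-3.2)·278.21 + 13 = -877.272.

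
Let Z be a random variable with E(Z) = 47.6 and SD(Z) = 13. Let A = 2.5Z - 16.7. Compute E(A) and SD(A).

E(A) = 102.3, SD(A) = 32.5

A = 2.5Z - 16.7 is linear with a = 2.5, b = -16.7.
E(A) = a·E(Z) + b = 2.5·47.6 + (-16.7) = 102.3.
SD(A) = |a|·SD(Z) = |2.5|·13 = 32.5.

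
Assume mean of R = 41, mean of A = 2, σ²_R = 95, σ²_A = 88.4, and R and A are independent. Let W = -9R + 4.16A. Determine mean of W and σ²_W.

mean of W = (-9)·mean of R + 4.16·mean of A = (-9)·41 + 4.16·2 = -360.68.
σ²_W = a²·σ²_R + b²·σ²_A + 2ab·Cov[R, A] with a = -9, b = 4.16.
Independence gives Cov[R, A] = 0.
= (-9)²·95 + 4.16²·88.4 + 2·(-9)·4.16·0
= 7695 + 1529.81504 + 0 = 9224.81504.

mean of W = -360.68, σ²_W = 9224.81504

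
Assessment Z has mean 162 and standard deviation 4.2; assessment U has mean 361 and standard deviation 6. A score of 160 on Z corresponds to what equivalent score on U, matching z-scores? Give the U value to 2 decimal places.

z = (160 − 162)/4.2 ≈ -0.4762.
U = 361 + z·6 = 361 + (160 − 162)·6/4.2 ≈ 358.14.

U = 358.14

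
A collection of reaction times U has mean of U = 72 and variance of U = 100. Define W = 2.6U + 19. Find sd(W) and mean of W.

W = 2.6U + 19 is linear with a = 2.6, b = 19.
sd(U) = √100 = 10.
sd(W) = |a|·sd(U) = |2.6|·10 = 26.
mean of W = a·mean of U + b = 2.6·72 + 19 = 206.2.

sd(W) = 26, mean of W = 206.2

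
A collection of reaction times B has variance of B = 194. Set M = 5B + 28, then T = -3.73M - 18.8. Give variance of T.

variance of T = 67477.565

variance of M = 5²·194 = 4850.
variance of T = (-3.73)²·4850 = 67477.565.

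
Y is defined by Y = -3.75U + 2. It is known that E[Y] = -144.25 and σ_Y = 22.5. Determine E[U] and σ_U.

E[U] = 39, σ_U = 6

From Y = -3.75U + 2: E[Y] = a·E[U] + b, so E[U] = (E[Y] − b)/a = (-144.25 − 2)/(-3.75) = 39.
σ_Y = |a|·σ_U, so σ_U = 22.5/|-3.75| = 6.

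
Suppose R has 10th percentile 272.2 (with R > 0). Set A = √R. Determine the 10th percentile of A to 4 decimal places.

√R is increasing, so P_{10}(A) = g(P_{10}(R)) ≈ 16.4985.

10th percentile of A = 16.4985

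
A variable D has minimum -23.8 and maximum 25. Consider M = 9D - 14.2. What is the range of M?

Range(M) = 439.2

Range of D = 25 − (-23.8) = 48.8.
Range(M) = |a|·Range(D) = |9|·48.8 = 439.2.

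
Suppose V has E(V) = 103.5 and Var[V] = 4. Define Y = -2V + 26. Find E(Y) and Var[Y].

Y = -2V + 26 is linear with a = -2, b = 26.
E(Y) = a·E(V) + b = (-2)·103.5 + 26 = -181.
Var[Y] = a²·Var[V] = (-2)²·4 = 16 (the additive constant 26 does not affect variance).

E(Y) = -181, Var[Y] = 16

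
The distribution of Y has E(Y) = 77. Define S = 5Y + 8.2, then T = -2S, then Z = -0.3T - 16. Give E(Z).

E(S) = 5·77 + 8.2 = 393.2.
E(T) = (-2)·393.2 = -786.4.
E(Z) = (-0.3)·(-786.4) + (-16) = 219.92.

E(Z) = 219.92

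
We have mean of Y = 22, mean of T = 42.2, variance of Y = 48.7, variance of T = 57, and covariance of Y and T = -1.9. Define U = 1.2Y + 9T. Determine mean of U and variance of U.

mean of U = 1.2·mean of Y + 9·mean of T = 1.2·22 + 9·42.2 = 406.2.
variance of U = a²·variance of Y + b²·variance of T + 2ab·covariance of Y and T with a = 1.2, b = 9.
= 1.2²·48.7 + 9²·57 + 2·1.2·9·(-1.9)
= 70.128 + 4617 + (-41.04) = 4646.088.

mean of U = 406.2, variance of U = 4646.088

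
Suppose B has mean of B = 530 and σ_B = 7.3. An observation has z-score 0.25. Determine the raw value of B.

B = mean of B + z·σ_B = 530 + 0.25·7.3 = 531.825.

B = 531.825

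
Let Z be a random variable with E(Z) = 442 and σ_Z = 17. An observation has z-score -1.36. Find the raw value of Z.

Z = 418.88

Z = E(Z) + z·σ_Z = 442 + (-1.36)·17 = 418.88.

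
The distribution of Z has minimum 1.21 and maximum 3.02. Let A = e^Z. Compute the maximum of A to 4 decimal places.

max(A) = 20.4913

e^Z is increasing on this domain, so max(A) comes from max(Z) = 3.02: max(A) = exp(3.02) ≈ 20.4913.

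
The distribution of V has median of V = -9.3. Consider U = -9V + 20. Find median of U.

median of U = 103.7

A linear map preserves order up to sign, so median of U = a·median of V + b = (-9)·(-9.3) + 20 = 103.7.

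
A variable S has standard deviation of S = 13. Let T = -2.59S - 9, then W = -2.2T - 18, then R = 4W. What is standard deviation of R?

standard deviation of T = |-2.59|·13 = 33.67.
standard deviation of W = |-2.2|·33.67 = 74.074.
standard deviation of R = |4|·74.074 = 296.296.

standard deviation of R = 296.296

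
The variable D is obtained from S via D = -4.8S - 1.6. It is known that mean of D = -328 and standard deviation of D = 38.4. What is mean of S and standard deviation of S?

From D = -4.8S - 1.6: mean of D = a·mean of S + b, so mean of S = (mean of D − b)/a = (-328 − (-1.6))/(-4.8) = 68.
standard deviation of D = |a|·standard deviation of S, so standard deviation of S = 38.4/|-4.8| = 8.

mean of S = 68, standard deviation of S = 8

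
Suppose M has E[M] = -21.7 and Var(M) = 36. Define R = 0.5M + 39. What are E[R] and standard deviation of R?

E[R] = 28.15, standard deviation of R = 3

R = 0.5M + 39 is linear with a = 0.5, b = 39.
E[R] = a·E[M] + b = 0.5·(-21.7) + 39 = 28.15.
standard deviation of M = √36 = 6.
standard deviation of R = |a|·standard deviation of M = |0.5|·6 = 3.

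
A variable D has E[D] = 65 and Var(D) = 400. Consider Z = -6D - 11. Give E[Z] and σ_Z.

E[Z] = -401, σ_Z = 120

Z = -6D - 11 is linear with a = -6, b = -11.
E[Z] = a·E[D] + b = (-6)·65 + (-11) = -401.
σ_D = √400 = 20.
σ_Z = |a|·σ_D = |-6|·20 = 120.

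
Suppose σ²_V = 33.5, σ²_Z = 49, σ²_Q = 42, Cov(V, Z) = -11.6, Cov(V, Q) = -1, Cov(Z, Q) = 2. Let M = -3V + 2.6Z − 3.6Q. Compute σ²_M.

σ²_M = a²·σ²_V + b²·σ²_Z + c²·σ²_Q + 2ab·Cov(V, Z) + 2ac·Cov(V, Q) + 2bc·Cov(Z, Q), with a = -3, b = 2.6, c = -3.6.
= 301.5 + 331.24 + 544.32 + 180.96 + (-21.6) + (-37.44)
= 1298.98.

σ²_M = 1298.98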